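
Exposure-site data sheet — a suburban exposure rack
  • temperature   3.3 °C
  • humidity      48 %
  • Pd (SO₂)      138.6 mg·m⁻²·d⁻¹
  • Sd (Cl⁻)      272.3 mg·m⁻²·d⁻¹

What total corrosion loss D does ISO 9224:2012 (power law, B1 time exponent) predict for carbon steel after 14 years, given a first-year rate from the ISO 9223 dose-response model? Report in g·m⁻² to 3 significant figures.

carbon steel: temperature factor f = +0.150·(-6.7) = -1.0050
  Pd branch = 1.77·Pd^0.52·e^(0.02·RH+f) = 21.99 μm/a
  Sd branch = 0.102·Sd^0.62·e^(0.033·RH+0.04·T) = 18.35 μm/a
  r_corr = 21.99 + 18.35 = 40.33 μm/a
Power-law: D(14) = r_corr · 14^0.523
  D(14) = 40.33 × 14^0.523 = 40.33 × 3.976 = 160.4 μm
  Mass loss = 160.4 μm × 7.85 g/cm³ = 1259 g·m⁻²

D(14) = 1.26e+03 g·m⁻²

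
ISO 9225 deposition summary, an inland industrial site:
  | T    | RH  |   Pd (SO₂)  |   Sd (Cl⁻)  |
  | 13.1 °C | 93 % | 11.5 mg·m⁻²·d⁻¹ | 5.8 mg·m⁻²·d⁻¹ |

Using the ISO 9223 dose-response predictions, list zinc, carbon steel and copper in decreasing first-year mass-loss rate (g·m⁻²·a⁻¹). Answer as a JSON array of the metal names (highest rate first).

zinc: temperature factor f = -0.071·(3.1) = -0.2201
  sulphur-dioxide contribution → 2.186 μm/a
  chloride contribution → 0.3054 μm/a
  ⇒ r_corr(zinc) = 2.491 μm/a
  mass loss = 2.491 μm/a × 7.14 g/cm³ = 17.79 g·m⁻²·a⁻¹
carbon steel: temperature factor f = -0.054·(3.1) = -0.1674
  sulphur-dioxide contribution → 34.25 μm/a
  chloride contribution → 11.02 μm/a
  ⇒ r_corr(carbon steel) = 45.27 μm/a
  mass loss = 45.27 μm/a × 7.85 g/cm³ = 355.4 g·m⁻²·a⁻¹
copper: T>10 °C ⇒ hinge -0.080·(13.1−10) = -0.2480
  sulphur-dioxide contribution → 1.885 μm/a
  chloride contribution → 0.8905 μm/a
  ⇒ r_corr(copper) = 2.776 μm/a
  mass loss = 2.776 μm/a × 8.96 g/cm³ = 24.87 g·m⁻²·a⁻¹
Ordering by g·m⁻²·a⁻¹: carbon steel (355) > copper (24.9) > zinc (17.8)

["carbon steel", "copper", "zinc"]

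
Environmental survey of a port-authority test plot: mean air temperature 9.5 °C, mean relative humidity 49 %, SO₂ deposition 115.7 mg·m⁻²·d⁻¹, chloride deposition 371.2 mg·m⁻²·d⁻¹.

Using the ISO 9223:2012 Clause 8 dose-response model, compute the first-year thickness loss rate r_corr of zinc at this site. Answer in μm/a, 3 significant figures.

zinc: f(T) = +0.038·(T−10) [T≤10 °C] = -0.0190
  sulphur-dioxide contribution → 0.9752 μm/a
  chloride contribution → 1.693 μm/a
  total first-year rate 2.668 μm/a

r_corr = 2.67 μm/a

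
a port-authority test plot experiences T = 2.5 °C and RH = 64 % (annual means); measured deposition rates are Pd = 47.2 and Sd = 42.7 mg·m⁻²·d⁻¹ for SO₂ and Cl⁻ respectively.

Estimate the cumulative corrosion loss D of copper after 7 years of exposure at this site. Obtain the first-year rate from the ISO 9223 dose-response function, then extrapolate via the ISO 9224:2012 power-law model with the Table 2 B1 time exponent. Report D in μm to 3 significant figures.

D(7) = 2.07 μm

copper: f(T) = +0.126·(T−10) [T≤10 °C] = -0.9450
  sulphur-dioxide contribution → 0.2449 μm/a
  chloride contribution → 0.3197 μm/a
  ⇒ r_corr(copper) = 0.5646 μm/a
Power-law: D(7) = r_corr · 7^0.667
  D(7) = 0.5646 × 7^0.667 = 0.5646 × 3.662 = 2.067 μm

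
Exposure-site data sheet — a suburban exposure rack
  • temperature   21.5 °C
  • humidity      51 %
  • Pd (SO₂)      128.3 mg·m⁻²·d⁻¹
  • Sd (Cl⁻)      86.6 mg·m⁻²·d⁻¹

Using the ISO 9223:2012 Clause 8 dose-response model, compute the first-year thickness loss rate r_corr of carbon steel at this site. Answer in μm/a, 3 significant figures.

carbon steel: T>10 °C ⇒ hinge -0.054·(21.5−10) = -0.6210
  sulphur-dioxide contribution → 32.93 μm/a
  chloride contribution → 20.62 μm/a
  total first-year rate 53.54 μm/a

r_corr = 53.5 μm/a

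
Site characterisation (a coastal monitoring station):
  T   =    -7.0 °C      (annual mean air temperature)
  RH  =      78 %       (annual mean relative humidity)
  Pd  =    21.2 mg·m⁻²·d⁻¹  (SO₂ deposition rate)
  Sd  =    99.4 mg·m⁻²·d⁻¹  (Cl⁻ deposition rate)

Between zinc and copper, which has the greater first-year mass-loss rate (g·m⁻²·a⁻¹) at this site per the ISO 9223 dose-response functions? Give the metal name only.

zinc

zinc: f(T) = +0.038·(T−10) [T≤10 °C] = -0.6460
  Pd branch = 0.0129·Pd^0.44·e^(0.046·RH+f) = 0.9373 μm/a
  Cl⁻ term: 0.0175·99.4^0.57·exp(0.008·78+0.085·-7.0) = 0.2478
  r_corr = 0.9373 + 0.2478 = 1.185 μm/a
  mass loss = 1.185 μm/a × 7.14 g/cm³ = 8.462 g·m⁻²·a⁻¹
copper: T≤10 °C ⇒ hinge +0.126·(-7.0−10) = -2.1420
  Pd branch = 0.0053·Pd^0.26·e^(0.059·RH+f) = 0.1372 μm/a
  Cl⁻ term: 0.01025·99.4^0.27·exp(0.036·78+0.049·-7.0) = 0.4174
  r_corr = 0.1372 + 0.4174 = 0.5546 μm/a
  mass loss = 0.5546 μm/a × 8.96 g/cm³ = 4.97 g·m⁻²·a⁻¹
Ordering by g·m⁻²·a⁻¹: zinc (8.46) > copper (4.97)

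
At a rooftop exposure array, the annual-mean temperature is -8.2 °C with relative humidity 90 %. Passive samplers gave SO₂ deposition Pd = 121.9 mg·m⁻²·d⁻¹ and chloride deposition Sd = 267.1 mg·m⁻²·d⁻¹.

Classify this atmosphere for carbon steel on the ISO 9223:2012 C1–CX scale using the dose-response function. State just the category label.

C4

carbon steel: temperature factor f = +0.150·(-18.2) = -2.7300
  sulphur-dioxide contribution → 8.488 μm/a
  chloride contribution → 45.77 μm/a
  ⇒ r_corr(carbon steel) = 54.25 μm/a
Category bounds: 50…80 μm/a bracket r_corr ⇒ C4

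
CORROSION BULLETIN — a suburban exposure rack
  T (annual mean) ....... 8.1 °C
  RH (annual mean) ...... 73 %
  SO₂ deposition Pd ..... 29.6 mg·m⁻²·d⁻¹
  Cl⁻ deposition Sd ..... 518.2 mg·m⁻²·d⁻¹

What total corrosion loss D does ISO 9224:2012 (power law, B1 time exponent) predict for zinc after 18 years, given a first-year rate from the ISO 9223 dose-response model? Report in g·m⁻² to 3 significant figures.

zinc: T≤10 °C ⇒ hinge +0.038·(8.1−10) = -0.0722
  sulphur-dioxide contribution → 1.531 μm/a
  chloride contribution → 2.203 μm/a
  ⇒ r_corr(zinc) = 3.734 μm/a
ISO 9224: D(t) = r_corr · t^b with b = 0.813 (zinc, B1)
  D(18) = 3.734 × 18^0.813 = 3.734 × 10.48 = 39.14 μm
  Mass loss = 39.14 μm × 7.14 g/cm³ = 279.5 g·m⁻²

D(18) = 279 g·m⁻²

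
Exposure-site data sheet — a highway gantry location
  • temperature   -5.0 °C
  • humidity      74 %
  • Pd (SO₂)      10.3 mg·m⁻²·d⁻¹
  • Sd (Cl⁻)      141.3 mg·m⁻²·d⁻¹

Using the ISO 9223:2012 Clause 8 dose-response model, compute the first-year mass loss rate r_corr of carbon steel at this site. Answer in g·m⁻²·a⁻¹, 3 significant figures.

carbon steel: temperature factor f = +0.150·(-15.0) = -2.2500
  sulphur-dioxide contribution → 2.756 μm/a
  chloride contribution → 20.67 μm/a
  total first-year rate 23.43 μm/a
Convert to mass loss: 23.43 μm/a × 7.85 g/cm³ = 183.9 g·m⁻²·a⁻¹

r_corr = 184 g·m⁻²·a⁻¹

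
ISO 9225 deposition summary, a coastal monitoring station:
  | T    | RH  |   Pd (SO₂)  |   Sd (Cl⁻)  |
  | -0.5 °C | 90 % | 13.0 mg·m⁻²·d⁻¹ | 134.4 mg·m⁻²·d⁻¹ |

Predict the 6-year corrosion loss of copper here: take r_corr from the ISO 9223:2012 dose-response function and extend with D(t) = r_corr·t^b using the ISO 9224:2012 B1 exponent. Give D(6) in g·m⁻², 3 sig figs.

copper: T≤10 °C ⇒ hinge +0.126·(-0.5−10) = -1.3230
  sulphur-dioxide contribution → 0.5565 μm/a
  chloride contribution → 0.9591 μm/a
  total first-year rate 1.516 μm/a
Long-term exponent b (ISO 9224 Table 2, B1) = 0.667
  D(6) = 1.516 × 6^0.667 = 1.516 × 3.304 = 5.007 μm
  Mass loss = 5.007 μm × 8.96 g/cm³ = 44.87 g·m⁻²

D(6) = 44.9 g·m⁻²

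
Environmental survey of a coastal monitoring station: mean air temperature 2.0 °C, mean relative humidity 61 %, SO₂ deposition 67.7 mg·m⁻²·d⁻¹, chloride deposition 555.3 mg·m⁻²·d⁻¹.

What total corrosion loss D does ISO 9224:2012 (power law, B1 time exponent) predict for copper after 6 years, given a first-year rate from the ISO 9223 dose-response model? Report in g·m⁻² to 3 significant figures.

copper: temperature factor f = +0.126·(-8.0) = -1.0080
  sulphur-dioxide contribution → 0.2116 μm/a
  chloride contribution → 0.5598 μm/a
  ⇒ r_corr(copper) = 0.7714 μm/a
Long-term exponent b (ISO 9224 Table 2, B1) = 0.667
  D(6) = 0.7714 × 6^0.667 = 0.7714 × 3.304 = 2.549 μm
  Mass loss = 2.549 μm × 8.96 g/cm³ = 22.83 g·m⁻²

D(6) = 22.8 g·m⁻²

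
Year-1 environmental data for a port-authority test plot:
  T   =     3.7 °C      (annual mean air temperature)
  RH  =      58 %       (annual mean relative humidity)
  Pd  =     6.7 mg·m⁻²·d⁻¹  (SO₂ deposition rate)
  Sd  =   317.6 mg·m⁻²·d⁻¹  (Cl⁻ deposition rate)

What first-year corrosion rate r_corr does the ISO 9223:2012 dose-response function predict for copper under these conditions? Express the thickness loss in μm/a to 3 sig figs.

r_corr = 0.590 μm/a

copper: f(T) = +0.126·(T−10) [T≤10 °C] = -0.7938
  SO₂ term: 0.0053·6.7^0.26·exp(0.059·58-0.7938) = 0.1204
  Sd branch = 0.01025·Sd^0.27·e^(0.036·RH+0.049·T) = 0.4697 μm/a
  r_corr = 0.1204 + 0.4697 = 0.59 μm/a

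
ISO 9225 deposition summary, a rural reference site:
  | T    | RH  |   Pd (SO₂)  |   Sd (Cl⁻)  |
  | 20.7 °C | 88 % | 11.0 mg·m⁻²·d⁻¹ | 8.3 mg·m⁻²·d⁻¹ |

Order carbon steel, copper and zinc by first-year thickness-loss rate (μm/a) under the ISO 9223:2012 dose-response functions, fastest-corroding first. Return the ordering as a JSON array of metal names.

carbon steel: T>10 °C ⇒ hinge -0.054·(20.7−10) = -0.5778
  sulphur-dioxide contribution → 20.09 μm/a
  chloride contribution → 15.82 μm/a
  total first-year rate 35.91 μm/a
copper: T>10 °C ⇒ hinge -0.080·(20.7−10) = -0.8560
  sulphur-dioxide contribution → 0.7553 μm/a
  chloride contribution → 1.189 μm/a
  ⇒ r_corr(copper) = 1.944 μm/a
zinc: f(T) = -0.071·(T−10) [T>10 °C] = -0.7597
  sulphur-dioxide contribution → 0.9929 μm/a
  chloride contribution → 0.6867 μm/a
  ⇒ r_corr(zinc) = 1.68 μm/a
Ordering by μm/a: carbon steel (35.9) > copper (1.94) > zinc (1.68)

["carbon steel", "copper", "zinc"]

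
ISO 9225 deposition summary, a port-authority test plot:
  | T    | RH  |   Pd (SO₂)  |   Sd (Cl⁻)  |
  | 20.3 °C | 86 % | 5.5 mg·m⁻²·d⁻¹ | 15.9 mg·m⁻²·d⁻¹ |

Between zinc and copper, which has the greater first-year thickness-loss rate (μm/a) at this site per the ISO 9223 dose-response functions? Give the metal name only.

zinc: T>10 °C ⇒ hinge -0.071·(20.3−10) = -0.7313
  SO₂ term: 0.0129·5.5^0.44·exp(0.046·86-0.7313) = 0.6868
  Cl⁻ term: 0.0175·15.9^0.57·exp(0.008·86+0.085·20.3) = 0.9462
  sum: 0.6868 + 0.9462 → r_corr = 1.633 μm/a
copper: f(T) = -0.080·(T−10) [T>10 °C] = -0.8240
  Pd branch = 0.0053·Pd^0.26·e^(0.059·RH+f) = 0.5788 μm/a
  Sd branch = 0.01025·Sd^0.27·e^(0.036·RH+0.049·T) = 1.293 μm/a
  r_corr = 0.5788 + 1.293 = 1.872 μm/a
Ordering by μm/a: copper (1.87) > zinc (1.63)

copper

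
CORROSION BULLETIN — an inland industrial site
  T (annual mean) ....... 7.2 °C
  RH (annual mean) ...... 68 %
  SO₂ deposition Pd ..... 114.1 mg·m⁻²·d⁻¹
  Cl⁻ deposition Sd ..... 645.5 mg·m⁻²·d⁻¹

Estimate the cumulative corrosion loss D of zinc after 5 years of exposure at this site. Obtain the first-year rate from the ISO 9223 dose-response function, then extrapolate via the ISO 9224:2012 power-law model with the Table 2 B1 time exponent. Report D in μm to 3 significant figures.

zinc: f(T) = +0.038·(T−10) [T≤10 °C] = -0.1064
  SO₂ term: 0.0129·114.1^0.44·exp(0.046·68-0.1064) = 2.128
  Sd branch = 0.0175·Sd^0.57·e^(0.008·RH+0.085·T) = 2.222 μm/a
  r_corr = 2.128 + 2.222 = 4.35 μm/a
Long-term exponent b (ISO 9224 Table 2, B1) = 0.813
  D(5) = 4.35 × 5^0.813 = 4.35 × 3.701 = 16.1 μm

D(5) = 16.1 μm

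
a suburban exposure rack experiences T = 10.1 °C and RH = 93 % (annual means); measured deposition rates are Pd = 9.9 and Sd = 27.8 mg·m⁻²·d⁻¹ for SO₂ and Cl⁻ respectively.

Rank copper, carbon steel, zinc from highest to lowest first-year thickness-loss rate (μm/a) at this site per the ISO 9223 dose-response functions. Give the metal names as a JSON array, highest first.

copper: temperature factor f = -0.080·(0.1) = -0.0080
  sulphur-dioxide contribution → 2.305 μm/a
  chloride contribution → 1.174 μm/a
  ⇒ r_corr(copper) = 3.479 μm/a
carbon steel: temperature factor f = -0.054·(0.1) = -0.0054
  sulphur-dioxide contribution → 37.25 μm/a
  chloride contribution → 25.84 μm/a
  total first-year rate 63.09 μm/a
zinc: temperature factor f = -0.071·(0.1) = -0.0071
  sulphur-dioxide contribution → 2.532 μm/a
  chloride contribution → 0.5782 μm/a
  total first-year rate 3.11 μm/a
Ordering by μm/a: carbon steel (63.1) > copper (3.48) > zinc (3.11)

["carbon steel", "copper", "zinc"]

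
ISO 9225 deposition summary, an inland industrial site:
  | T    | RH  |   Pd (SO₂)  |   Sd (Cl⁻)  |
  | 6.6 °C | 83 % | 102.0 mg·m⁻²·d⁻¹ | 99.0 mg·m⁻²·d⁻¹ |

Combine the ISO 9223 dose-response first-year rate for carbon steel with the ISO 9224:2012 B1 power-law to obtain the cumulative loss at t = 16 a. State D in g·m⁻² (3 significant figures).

D(16) = 3.26e+03 g·m⁻²

carbon steel: temperature factor f = +0.150·(-3.4) = -0.5100
  Pd branch = 1.77·Pd^0.52·e^(0.02·RH+f) = 61.93 μm/a
  Cl⁻ term: 0.102·99.0^0.62·exp(0.033·83+0.04·6.6) = 35.49
  sum: 61.93 + 35.49 → r_corr = 97.42 μm/a
Long-term exponent b (ISO 9224 Table 2, B1) = 0.523
  D(16) = 97.42 × 16^0.523 = 97.42 × 4.263 = 415.3 μm
  Mass loss = 415.3 μm × 7.85 g/cm³ = 3260 g·m⁻²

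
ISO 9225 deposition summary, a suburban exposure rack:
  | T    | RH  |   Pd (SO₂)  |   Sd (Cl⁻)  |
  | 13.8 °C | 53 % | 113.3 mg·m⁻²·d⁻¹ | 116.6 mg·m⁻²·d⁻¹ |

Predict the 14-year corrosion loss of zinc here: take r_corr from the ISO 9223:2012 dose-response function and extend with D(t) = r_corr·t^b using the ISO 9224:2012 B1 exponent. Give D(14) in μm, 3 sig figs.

D(14) = 18.9 μm

zinc: f(T) = -0.071·(T−10) [T>10 °C] = -0.2698
  SO₂ term: 0.0129·113.3^0.44·exp(0.046·53-0.2698) = 0.9038
  Sd branch = 0.0175·Sd^0.57·e^(0.008·RH+0.085·T) = 1.302 μm/a
  r_corr = 0.9038 + 1.302 = 2.206 μm/a
Long-term exponent b (ISO 9224 Table 2, B1) = 0.813
  D(14) = 2.206 × 14^0.813 = 2.206 × 8.547 = 18.85 μm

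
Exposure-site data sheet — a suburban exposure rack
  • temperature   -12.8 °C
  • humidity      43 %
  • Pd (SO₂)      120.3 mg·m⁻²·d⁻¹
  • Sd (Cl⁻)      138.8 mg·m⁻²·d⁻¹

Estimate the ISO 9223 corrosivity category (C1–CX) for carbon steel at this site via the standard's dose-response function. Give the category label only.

C2

carbon steel: temperature factor f = +0.150·(-22.8) = -3.4200
  SO₂ term: 1.77·120.3^0.52·exp(0.02·43-3.4200) = 1.652
  Cl⁻ term: 0.102·138.8^0.62·exp(0.033·43+0.04·-12.8) = 5.38
  sum: 1.652 + 5.38 → r_corr = 7.032 μm/a
7.03 μm/a falls in (1.3, 25] for carbon steel → category C2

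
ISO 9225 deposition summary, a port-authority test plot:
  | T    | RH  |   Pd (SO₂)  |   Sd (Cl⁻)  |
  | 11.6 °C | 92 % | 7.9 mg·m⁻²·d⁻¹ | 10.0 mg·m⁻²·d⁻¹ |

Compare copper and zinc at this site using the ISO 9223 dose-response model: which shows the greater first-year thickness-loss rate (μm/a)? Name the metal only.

copper: temperature factor f = -0.080·(1.6) = -0.1280
  SO₂ term: 0.0053·7.9^0.26·exp(0.059·92-0.1280) = 1.817
  Cl⁻ term: 0.01025·10.0^0.27·exp(0.036·92+0.049·11.6) = 0.9246
  r_corr = 1.817 + 0.9246 = 2.742 μm/a
zinc: T>10 °C ⇒ hinge -0.071·(11.6−10) = -0.1136
  Pd branch = 0.0129·Pd^0.44·e^(0.046·RH+f) = 1.969 μm/a
  Sd branch = 0.0175·Sd^0.57·e^(0.008·RH+0.085·T) = 0.3638 μm/a
  sum: 1.969 + 0.3638 → r_corr = 2.332 μm/a
Ordering by μm/a: copper (2.74) > zinc (2.33)

copper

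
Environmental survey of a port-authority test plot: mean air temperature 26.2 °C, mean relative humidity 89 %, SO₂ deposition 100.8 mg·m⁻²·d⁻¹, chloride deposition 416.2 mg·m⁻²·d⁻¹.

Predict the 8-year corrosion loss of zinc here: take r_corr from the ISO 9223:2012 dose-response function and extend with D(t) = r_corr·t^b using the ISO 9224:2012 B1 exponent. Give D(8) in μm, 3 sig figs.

D(8) = 65.9 μm

zinc: f(T) = -0.071·(T−10) [T>10 °C] = -1.1502
  SO₂ term: 0.0129·100.8^0.44·exp(0.046·89-1.1502) = 1.865
  Sd branch = 0.0175·Sd^0.57·e^(0.008·RH+0.085·T) = 10.29 μm/a
  sum: 1.865 + 10.29 → r_corr = 12.15 μm/a
ISO 9224: D(t) = r_corr · t^b with b = 0.813 (zinc, B1)
  D(8) = 12.15 × 8^0.813 = 12.15 × 5.423 = 65.91 μm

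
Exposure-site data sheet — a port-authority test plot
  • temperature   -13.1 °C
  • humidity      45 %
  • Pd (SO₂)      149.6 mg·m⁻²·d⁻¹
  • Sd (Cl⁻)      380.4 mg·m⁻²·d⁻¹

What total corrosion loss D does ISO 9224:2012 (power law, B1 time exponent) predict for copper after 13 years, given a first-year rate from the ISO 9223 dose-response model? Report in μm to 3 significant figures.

copper: temperature factor f = +0.126·(-23.1) = -2.9106
  SO₂ term: 0.0053·149.6^0.26·exp(0.059·45-2.9106) = 0.01509
  Sd branch = 0.01025·Sd^0.27·e^(0.036·RH+0.049·T) = 0.1356 μm/a
  r_corr = 0.01509 + 0.1356 = 0.1507 μm/a
Power-law: D(13) = r_corr · 13^0.667
  D(13) = 0.1507 × 13^0.667 = 0.1507 × 5.534 = 0.8337 μm

D(13) = 0.834 μm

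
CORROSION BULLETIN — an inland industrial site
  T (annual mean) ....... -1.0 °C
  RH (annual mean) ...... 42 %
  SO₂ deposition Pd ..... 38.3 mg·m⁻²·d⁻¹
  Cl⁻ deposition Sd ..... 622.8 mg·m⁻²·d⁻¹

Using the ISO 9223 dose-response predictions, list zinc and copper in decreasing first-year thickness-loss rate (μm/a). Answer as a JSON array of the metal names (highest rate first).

["zinc", "copper"]

zinc: T≤10 °C ⇒ hinge +0.038·(-1.0−10) = -0.4180
  Pd branch = 0.0129·Pd^0.44·e^(0.046·RH+f) = 0.2916 μm/a
  Cl⁻ term: 0.0175·622.8^0.57·exp(0.008·42+0.085·-1.0) = 0.8807
  sum: 0.2916 + 0.8807 → r_corr = 1.172 μm/a
copper: temperature factor f = +0.126·(-11.0) = -1.3860
  Pd branch = 0.0053·Pd^0.26·e^(0.059·RH+f) = 0.04075 μm/a
  Sd branch = 0.01025·Sd^0.27·e^(0.036·RH+0.049·T) = 0.2515 μm/a
  r_corr = 0.04075 + 0.2515 = 0.2923 μm/a
Ordering by μm/a: zinc (1.17) > copper (0.292)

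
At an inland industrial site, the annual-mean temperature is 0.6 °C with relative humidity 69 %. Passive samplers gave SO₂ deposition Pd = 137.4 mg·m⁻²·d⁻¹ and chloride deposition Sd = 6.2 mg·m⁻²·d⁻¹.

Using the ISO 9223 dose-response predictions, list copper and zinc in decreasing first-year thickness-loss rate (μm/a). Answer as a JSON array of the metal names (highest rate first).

copper: T≤10 °C ⇒ hinge +0.126·(0.6−10) = -1.1844
  sulphur-dioxide contribution → 0.3418 μm/a
  chloride contribution → 0.2071 μm/a
  ⇒ r_corr(copper) = 0.5489 μm/a
zinc: T≤10 °C ⇒ hinge +0.038·(0.6−10) = -0.3572
  sulphur-dioxide contribution → 1.882 μm/a
  chloride contribution → 0.09049 μm/a
  total first-year rate 1.973 μm/a
Ordering by μm/a: zinc (1.97) > copper (0.549)

["zinc", "copper"]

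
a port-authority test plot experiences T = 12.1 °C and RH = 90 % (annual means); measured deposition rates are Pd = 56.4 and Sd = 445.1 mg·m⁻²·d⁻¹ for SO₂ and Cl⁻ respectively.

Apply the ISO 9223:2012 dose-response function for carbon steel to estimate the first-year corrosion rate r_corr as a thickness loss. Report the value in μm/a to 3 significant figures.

carbon steel: f(T) = -0.054·(T−10) [T>10 °C] = -0.1134
  Pd branch = 1.77·Pd^0.52·e^(0.02·RH+f) = 77.83 μm/a
  Cl⁻ term: 0.102·445.1^0.62·exp(0.033·90+0.04·12.1) = 141.5
  r_corr = 77.83 + 141.5 = 219.3 μm/a

r_corr = 219 μm/a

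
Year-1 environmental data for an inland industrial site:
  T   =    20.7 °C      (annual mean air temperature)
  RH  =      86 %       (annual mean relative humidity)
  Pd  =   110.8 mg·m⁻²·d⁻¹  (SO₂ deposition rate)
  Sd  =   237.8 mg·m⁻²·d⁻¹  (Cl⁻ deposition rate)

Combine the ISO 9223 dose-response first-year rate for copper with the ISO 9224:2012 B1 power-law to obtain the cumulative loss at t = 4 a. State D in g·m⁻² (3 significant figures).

D(4) = 89.5 g·m⁻²

copper: T>10 °C ⇒ hinge -0.080·(20.7−10) = -0.8560
  SO₂ term: 0.0053·110.8^0.26·exp(0.059·86-0.8560) = 1.224
  Cl⁻ term: 0.01025·237.8^0.27·exp(0.036·86+0.049·20.7) = 2.738
  sum: 1.224 + 2.738 → r_corr = 3.961 μm/a
Long-term exponent b (ISO 9224 Table 2, B1) = 0.667
  D(4) = 3.961 × 4^0.667 = 3.961 × 2.521 = 9.987 μm
  Mass loss = 9.987 μm × 8.96 g/cm³ = 89.48 g·m⁻²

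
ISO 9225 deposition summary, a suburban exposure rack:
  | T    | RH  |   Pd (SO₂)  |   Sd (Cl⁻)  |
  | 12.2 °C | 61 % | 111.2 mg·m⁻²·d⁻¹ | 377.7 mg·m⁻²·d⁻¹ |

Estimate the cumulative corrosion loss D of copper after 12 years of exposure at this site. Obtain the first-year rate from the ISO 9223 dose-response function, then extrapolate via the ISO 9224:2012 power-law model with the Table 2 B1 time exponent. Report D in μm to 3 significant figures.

D(12) = 7.26 μm

copper: temperature factor f = -0.080·(2.2) = -0.1760
  Pd branch = 0.0053·Pd^0.26·e^(0.059·RH+f) = 0.5532 μm/a
  Sd branch = 0.01025·Sd^0.27·e^(0.036·RH+0.049·T) = 0.8315 μm/a
  sum: 0.5532 + 0.8315 → r_corr = 1.385 μm/a
Long-term exponent b (ISO 9224 Table 2, B1) = 0.667
  D(12) = 1.385 × 12^0.667 = 1.385 × 5.246 = 7.264 μm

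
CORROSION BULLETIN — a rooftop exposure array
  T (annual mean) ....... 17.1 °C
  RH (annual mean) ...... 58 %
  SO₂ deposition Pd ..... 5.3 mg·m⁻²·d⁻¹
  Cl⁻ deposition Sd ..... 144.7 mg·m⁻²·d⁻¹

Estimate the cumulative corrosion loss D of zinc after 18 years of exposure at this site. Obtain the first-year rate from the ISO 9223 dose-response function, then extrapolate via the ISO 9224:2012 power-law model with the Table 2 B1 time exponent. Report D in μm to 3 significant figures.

zinc: T>10 °C ⇒ hinge -0.071·(17.1−10) = -0.5041
  Pd branch = 0.0129·Pd^0.44·e^(0.046·RH+f) = 0.2339 μm/a
  Cl⁻ term: 0.0175·144.7^0.57·exp(0.008·58+0.085·17.1) = 2.029
  r_corr = 0.2339 + 2.029 = 2.263 μm/a
ISO 9224: D(t) = r_corr · t^b with b = 0.813 (zinc, B1)
  D(18) = 2.263 × 18^0.813 = 2.263 × 10.48 = 23.72 μm

D(18) = 23.7 μm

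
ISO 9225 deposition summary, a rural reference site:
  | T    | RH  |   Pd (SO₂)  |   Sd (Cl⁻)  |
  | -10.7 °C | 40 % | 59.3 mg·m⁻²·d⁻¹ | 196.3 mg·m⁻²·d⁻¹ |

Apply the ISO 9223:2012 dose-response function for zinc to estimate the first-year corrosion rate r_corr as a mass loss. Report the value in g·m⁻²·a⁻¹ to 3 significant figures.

r_corr = 3.00 g·m⁻²·a⁻¹

zinc: temperature factor f = +0.038·(-20.7) = -0.7866
  sulphur-dioxide contribution → 0.223 μm/a
  chloride contribution → 0.1968 μm/a
  ⇒ r_corr(zinc) = 0.4197 μm/a
Convert to mass loss: 0.4197 μm/a × 7.14 g/cm³ = 2.997 g·m⁻²·a⁻¹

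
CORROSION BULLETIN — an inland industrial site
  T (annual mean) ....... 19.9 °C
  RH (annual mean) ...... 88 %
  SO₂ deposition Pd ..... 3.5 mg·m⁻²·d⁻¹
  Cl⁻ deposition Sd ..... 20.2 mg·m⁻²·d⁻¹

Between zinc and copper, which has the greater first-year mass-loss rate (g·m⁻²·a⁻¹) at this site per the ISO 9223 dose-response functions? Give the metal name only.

copper

zinc: temperature factor f = -0.071·(9.9) = -0.7029
  SO₂ term: 0.0129·3.5^0.44·exp(0.046·88-0.7029) = 0.6349
  Sd branch = 0.0175·Sd^0.57·e^(0.008·RH+0.085·T) = 1.065 μm/a
  sum: 0.6349 + 1.065 → r_corr = 1.7 μm/a
  mass loss = 1.7 μm/a × 7.14 g/cm³ = 12.14 g·m⁻²·a⁻¹
copper: f(T) = -0.080·(T−10) [T>10 °C] = -0.7920
  SO₂ term: 0.0053·3.5^0.26·exp(0.059·88-0.7920) = 0.5979
  Cl⁻ term: 0.01025·20.2^0.27·exp(0.036·88+0.049·19.9) = 1.454
  sum: 0.5979 + 1.454 → r_corr = 2.052 μm/a
  mass loss = 2.052 μm/a × 8.96 g/cm³ = 18.38 g·m⁻²·a⁻¹
Ordering by g·m⁻²·a⁻¹: copper (18.4) > zinc (12.1)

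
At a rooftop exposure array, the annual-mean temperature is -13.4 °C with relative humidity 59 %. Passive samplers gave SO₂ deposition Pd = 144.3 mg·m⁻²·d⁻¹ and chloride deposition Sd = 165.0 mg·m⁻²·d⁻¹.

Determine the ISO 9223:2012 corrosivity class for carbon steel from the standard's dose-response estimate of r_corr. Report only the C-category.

carbon steel: f(T) = +0.150·(T−10) [T≤10 °C] = -3.5100
  sulphur-dioxide contribution → 2.285 μm/a
  chloride contribution → 9.914 μm/a
  ⇒ r_corr(carbon steel) = 12.2 μm/a
Category bounds: 1.3…25 μm/a bracket r_corr ⇒ C2

C2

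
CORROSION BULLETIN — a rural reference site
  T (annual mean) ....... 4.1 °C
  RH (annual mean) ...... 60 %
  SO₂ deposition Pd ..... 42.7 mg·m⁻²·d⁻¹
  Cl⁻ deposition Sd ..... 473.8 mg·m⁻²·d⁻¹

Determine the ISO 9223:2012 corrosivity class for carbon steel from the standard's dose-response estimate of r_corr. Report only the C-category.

carbon steel: f(T) = +0.150·(T−10) [T≤10 °C] = -0.8850
  Pd branch = 1.77·Pd^0.52·e^(0.02·RH+f) = 17.08 μm/a
  Sd branch = 0.102·Sd^0.62·e^(0.033·RH+0.04·T) = 39.68 μm/a
  r_corr = 17.08 + 39.68 = 56.77 μm/a
56.8 μm/a falls in (50, 80] for carbon steel → category C4

C4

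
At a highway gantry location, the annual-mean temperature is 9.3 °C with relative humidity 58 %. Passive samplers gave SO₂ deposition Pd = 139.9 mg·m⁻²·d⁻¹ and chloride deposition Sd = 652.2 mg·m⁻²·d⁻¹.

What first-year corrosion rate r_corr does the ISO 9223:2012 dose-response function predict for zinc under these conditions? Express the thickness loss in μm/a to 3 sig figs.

r_corr = 4.06 μm/a

zinc: T≤10 °C ⇒ hinge +0.038·(9.3−10) = -0.0266
  SO₂ term: 0.0129·139.9^0.44·exp(0.046·58-0.0266) = 1.592
  Cl⁻ term: 0.0175·652.2^0.57·exp(0.008·58+0.085·9.3) = 2.466
  sum: 1.592 + 2.466 → r_corr = 4.058 μm/a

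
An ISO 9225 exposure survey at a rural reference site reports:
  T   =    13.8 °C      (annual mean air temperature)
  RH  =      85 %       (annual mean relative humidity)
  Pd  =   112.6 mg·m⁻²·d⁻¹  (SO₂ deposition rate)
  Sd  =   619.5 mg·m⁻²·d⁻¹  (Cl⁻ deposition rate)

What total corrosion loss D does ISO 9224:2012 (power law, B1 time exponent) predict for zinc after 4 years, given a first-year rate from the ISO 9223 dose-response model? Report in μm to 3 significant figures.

D(4) = 25.6 μm

zinc: f(T) = -0.071·(T−10) [T>10 °C] = -0.2698
  Pd branch = 0.0129·Pd^0.44·e^(0.046·RH+f) = 3.928 μm/a
  Sd branch = 0.0175·Sd^0.57·e^(0.008·RH+0.085·T) = 4.358 μm/a
  r_corr = 3.928 + 4.358 = 8.286 μm/a
Long-term exponent b (ISO 9224 Table 2, B1) = 0.813
  D(4) = 8.286 × 4^0.813 = 8.286 × 3.087 = 25.57 μm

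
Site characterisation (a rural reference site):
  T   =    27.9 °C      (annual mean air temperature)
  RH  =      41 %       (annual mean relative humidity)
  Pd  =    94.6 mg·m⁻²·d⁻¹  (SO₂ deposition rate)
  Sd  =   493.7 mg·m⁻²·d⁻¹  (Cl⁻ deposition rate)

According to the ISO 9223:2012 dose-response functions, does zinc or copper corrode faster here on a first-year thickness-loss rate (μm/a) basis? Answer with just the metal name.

zinc

zinc: T>10 °C ⇒ hinge -0.071·(27.9−10) = -1.2709
  Pd branch = 0.0129·Pd^0.44·e^(0.046·RH+f) = 0.1767 μm/a
  Sd branch = 0.0175·Sd^0.57·e^(0.008·RH+0.085·T) = 8.927 μm/a
  r_corr = 0.1767 + 8.927 = 9.103 μm/a
copper: temperature factor f = -0.080·(17.9) = -1.4320
  Pd branch = 0.0053·Pd^0.26·e^(0.059·RH+f) = 0.04641 μm/a
  Cl⁻ term: 0.01025·493.7^0.27·exp(0.036·41+0.049·27.9) = 0.9391
  r_corr = 0.04641 + 0.9391 = 0.9855 μm/a
Ordering by μm/a: zinc (9.1) > copper (0.985)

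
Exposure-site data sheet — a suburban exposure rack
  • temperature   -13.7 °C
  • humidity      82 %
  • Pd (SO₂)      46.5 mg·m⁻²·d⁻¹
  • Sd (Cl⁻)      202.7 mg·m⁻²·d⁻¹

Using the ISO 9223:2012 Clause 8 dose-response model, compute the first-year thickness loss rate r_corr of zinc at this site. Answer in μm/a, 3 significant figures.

zinc: T≤10 °C ⇒ hinge +0.038·(-13.7−10) = -0.9006
  sulphur-dioxide contribution → 1.234 μm/a
  chloride contribution → 0.2173 μm/a
  ⇒ r_corr(zinc) = 1.451 μm/a

r_corr = 1.45 μm/a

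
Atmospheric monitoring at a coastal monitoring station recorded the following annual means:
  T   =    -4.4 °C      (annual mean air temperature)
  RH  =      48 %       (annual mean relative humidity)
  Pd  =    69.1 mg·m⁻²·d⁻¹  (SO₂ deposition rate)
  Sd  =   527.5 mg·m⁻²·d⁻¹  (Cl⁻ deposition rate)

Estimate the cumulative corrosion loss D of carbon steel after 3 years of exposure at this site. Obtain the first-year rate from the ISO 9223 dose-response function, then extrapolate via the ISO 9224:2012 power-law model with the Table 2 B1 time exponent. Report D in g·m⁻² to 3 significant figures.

carbon steel: temperature factor f = +0.150·(-14.4) = -2.1600
  sulphur-dioxide contribution → 4.823 μm/a
  chloride contribution → 20.32 μm/a
  total first-year rate 25.14 μm/a
Long-term exponent b (ISO 9224 Table 2, B1) = 0.523
  D(3) = 25.14 × 3^0.523 = 25.14 × 1.776 = 44.66 μm
  Mass loss = 44.66 μm × 7.85 g/cm³ = 350.6 g·m⁻²

D(3) = 351 g·m⁻²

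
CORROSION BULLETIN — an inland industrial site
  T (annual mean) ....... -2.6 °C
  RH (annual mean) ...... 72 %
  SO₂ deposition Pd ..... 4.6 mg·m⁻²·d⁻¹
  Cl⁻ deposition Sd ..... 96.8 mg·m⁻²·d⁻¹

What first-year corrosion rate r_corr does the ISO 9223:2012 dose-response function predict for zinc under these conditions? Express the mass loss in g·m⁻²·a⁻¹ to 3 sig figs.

r_corr = 5.48 g·m⁻²·a⁻¹

zinc: f(T) = +0.038·(T−10) [T≤10 °C] = -0.4788
  SO₂ term: 0.0129·4.6^0.44·exp(0.046·72-0.4788) = 0.4292
  Cl⁻ term: 0.0175·96.8^0.57·exp(0.008·72+0.085·-2.6) = 0.3382
  sum: 0.4292 + 0.3382 → r_corr = 0.7674 μm/a
Convert to mass loss: 0.7674 μm/a × 7.14 g/cm³ = 5.479 g·m⁻²·a⁻¹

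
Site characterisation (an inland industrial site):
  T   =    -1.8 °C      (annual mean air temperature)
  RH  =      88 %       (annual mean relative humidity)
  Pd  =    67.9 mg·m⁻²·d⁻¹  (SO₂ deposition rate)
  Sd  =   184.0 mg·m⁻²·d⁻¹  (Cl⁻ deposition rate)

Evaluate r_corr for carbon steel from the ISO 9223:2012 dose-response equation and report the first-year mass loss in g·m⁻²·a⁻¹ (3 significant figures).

carbon steel: f(T) = +0.150·(T−10) [T≤10 °C] = -1.7700
  Pd branch = 1.77·Pd^0.52·e^(0.02·RH+f) = 15.71 μm/a
  Cl⁻ term: 0.102·184.0^0.62·exp(0.033·88+0.04·-1.8) = 43.92
  sum: 15.71 + 43.92 → r_corr = 59.64 μm/a
Convert to mass loss: 59.64 μm/a × 7.85 g/cm³ = 468.1 g·m⁻²·a⁻¹

r_corr = 468 g·m⁻²·a⁻¹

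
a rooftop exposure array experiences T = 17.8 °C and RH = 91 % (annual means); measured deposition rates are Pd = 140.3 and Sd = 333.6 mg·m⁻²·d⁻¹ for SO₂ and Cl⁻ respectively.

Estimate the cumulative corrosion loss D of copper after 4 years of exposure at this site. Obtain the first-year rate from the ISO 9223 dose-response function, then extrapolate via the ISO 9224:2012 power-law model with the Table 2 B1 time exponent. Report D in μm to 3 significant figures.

copper: T>10 °C ⇒ hinge -0.080·(17.8−10) = -0.6240
  Pd branch = 0.0053·Pd^0.26·e^(0.059·RH+f) = 2.204 μm/a
  Sd branch = 0.01025·Sd^0.27·e^(0.036·RH+0.049·T) = 3.116 μm/a
  sum: 2.204 + 3.116 → r_corr = 5.32 μm/a
ISO 9224: D(t) = r_corr · t^b with b = 0.667 (copper, B1)
  D(4) = 5.32 × 4^0.667 = 5.32 × 2.521 = 13.41 μm

D(4) = 13.4 μm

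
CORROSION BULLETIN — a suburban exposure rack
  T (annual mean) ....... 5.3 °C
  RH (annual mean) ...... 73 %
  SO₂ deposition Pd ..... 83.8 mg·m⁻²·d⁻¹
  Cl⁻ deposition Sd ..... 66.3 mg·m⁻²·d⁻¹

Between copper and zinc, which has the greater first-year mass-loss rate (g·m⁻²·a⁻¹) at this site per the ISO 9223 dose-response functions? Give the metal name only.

zinc

copper: T≤10 °C ⇒ hinge +0.126·(5.3−10) = -0.5922
  Pd branch = 0.0053·Pd^0.26·e^(0.059·RH+f) = 0.6881 μm/a
  Sd branch = 0.01025·Sd^0.27·e^(0.036·RH+0.049·T) = 0.571 μm/a
  r_corr = 0.6881 + 0.571 = 1.259 μm/a
  mass loss = 1.259 μm/a × 8.96 g/cm³ = 11.28 g·m⁻²·a⁻¹
zinc: temperature factor f = +0.038·(-4.7) = -0.1786
  SO₂ term: 0.0129·83.8^0.44·exp(0.046·73-0.1786) = 2.176
  Cl⁻ term: 0.0175·66.3^0.57·exp(0.008·73+0.085·5.3) = 0.5377
  r_corr = 2.176 + 0.5377 = 2.714 μm/a
  mass loss = 2.714 μm/a × 7.14 g/cm³ = 19.37 g·m⁻²·a⁻¹
Ordering by g·m⁻²·a⁻¹: zinc (19.4) > copper (11.3)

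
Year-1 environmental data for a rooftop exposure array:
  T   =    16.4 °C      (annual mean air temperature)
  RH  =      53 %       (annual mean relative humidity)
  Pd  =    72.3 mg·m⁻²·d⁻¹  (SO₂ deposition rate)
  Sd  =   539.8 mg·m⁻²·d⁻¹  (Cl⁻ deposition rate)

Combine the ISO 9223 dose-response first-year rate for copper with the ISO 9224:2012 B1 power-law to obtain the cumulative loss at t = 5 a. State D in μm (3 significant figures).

D(5) = 3.11 μm

copper: f(T) = -0.080·(T−10) [T>10 °C] = -0.5120
  sulphur-dioxide contribution → 0.2205 μm/a
  chloride contribution → 0.8435 μm/a
  ⇒ r_corr(copper) = 1.064 μm/a
Long-term exponent b (ISO 9224 Table 2, B1) = 0.667
  D(5) = 1.064 × 5^0.667 = 1.064 × 2.926 = 3.113 μm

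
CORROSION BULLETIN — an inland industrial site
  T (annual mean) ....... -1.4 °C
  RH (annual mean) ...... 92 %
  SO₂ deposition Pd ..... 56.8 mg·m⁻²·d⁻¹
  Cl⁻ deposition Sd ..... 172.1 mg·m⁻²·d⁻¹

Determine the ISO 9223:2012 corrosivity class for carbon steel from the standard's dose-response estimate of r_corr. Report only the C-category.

carbon steel: temperature factor f = +0.150·(-11.4) = -1.7100
  sulphur-dioxide contribution → 16.47 μm/a
  chloride contribution → 48.86 μm/a
  total first-year rate 65.33 μm/a
ISO 9223 Table 2 (carbon steel): 50 < 65.3 ≤ 80 μm/a ⇒ C4

C4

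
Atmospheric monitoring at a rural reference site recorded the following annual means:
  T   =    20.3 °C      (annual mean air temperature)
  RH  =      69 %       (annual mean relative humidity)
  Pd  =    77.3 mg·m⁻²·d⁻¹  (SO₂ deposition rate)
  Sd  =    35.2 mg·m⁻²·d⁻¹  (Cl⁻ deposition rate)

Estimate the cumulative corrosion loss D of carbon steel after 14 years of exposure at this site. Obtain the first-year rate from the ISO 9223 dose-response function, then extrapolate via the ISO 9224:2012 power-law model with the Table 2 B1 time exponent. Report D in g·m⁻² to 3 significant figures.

D(14) = 1.84e+03 g·m⁻²

carbon steel: temperature factor f = -0.054·(10.3) = -0.5562
  Pd branch = 1.77·Pd^0.52·e^(0.02·RH+f) = 38.69 μm/a
  Cl⁻ term: 0.102·35.2^0.62·exp(0.033·69+0.04·20.3) = 20.37
  sum: 38.69 + 20.37 → r_corr = 59.06 μm/a
Long-term exponent b (ISO 9224 Table 2, B1) = 0.523
  D(14) = 59.06 × 14^0.523 = 59.06 × 3.976 = 234.8 μm
  Mass loss = 234.8 μm × 7.85 g/cm³ = 1843 g·m⁻²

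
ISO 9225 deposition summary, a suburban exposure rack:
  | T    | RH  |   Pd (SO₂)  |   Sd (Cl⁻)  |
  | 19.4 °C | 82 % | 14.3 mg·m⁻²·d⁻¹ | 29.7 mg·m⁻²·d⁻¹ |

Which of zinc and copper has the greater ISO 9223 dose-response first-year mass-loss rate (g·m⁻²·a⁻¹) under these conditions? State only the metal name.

copper

zinc: T>10 °C ⇒ hinge -0.071·(19.4−10) = -0.6674
  SO₂ term: 0.0129·14.3^0.44·exp(0.046·82-0.6674) = 0.9274
  Cl⁻ term: 0.0175·29.7^0.57·exp(0.008·82+0.085·19.4) = 1.212
  r_corr = 0.9274 + 1.212 = 2.14 μm/a
  mass loss = 2.14 μm/a × 7.14 g/cm³ = 15.28 g·m⁻²·a⁻¹
copper: f(T) = -0.080·(T−10) [T>10 °C] = -0.7520
  SO₂ term: 0.0053·14.3^0.26·exp(0.059·82-0.7520) = 0.6298
  Cl⁻ term: 0.01025·29.7^0.27·exp(0.036·82+0.049·19.4) = 1.268
  sum: 0.6298 + 1.268 → r_corr = 1.898 μm/a
  mass loss = 1.898 μm/a × 8.96 g/cm³ = 17.01 g·m⁻²·a⁻¹
Ordering by g·m⁻²·a⁻¹: copper (17) > zinc (15.3)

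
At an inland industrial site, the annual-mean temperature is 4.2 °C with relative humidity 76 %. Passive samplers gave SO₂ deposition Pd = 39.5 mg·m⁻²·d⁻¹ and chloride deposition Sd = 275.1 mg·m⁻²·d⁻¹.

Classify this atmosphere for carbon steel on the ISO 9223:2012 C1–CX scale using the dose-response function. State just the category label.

C4

carbon steel: T≤10 °C ⇒ hinge +0.150·(4.2−10) = -0.8700
  sulphur-dioxide contribution → 22.93 μm/a
  chloride contribution → 48.22 μm/a
  total first-year rate 71.16 μm/a
71.2 μm/a falls in (50, 80] for carbon steel → category C4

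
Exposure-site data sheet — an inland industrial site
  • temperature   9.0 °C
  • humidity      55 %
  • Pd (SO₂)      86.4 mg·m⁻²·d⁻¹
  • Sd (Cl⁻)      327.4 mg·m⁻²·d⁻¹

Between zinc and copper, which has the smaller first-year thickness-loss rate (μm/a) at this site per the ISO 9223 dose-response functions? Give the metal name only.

zinc: T≤10 °C ⇒ hinge +0.038·(9.0−10) = -0.0380
  Pd branch = 0.0129·Pd^0.44·e^(0.046·RH+f) = 1.109 μm/a
  Sd branch = 0.0175·Sd^0.57·e^(0.008·RH+0.085·T) = 1.585 μm/a
  sum: 1.109 + 1.585 → r_corr = 2.694 μm/a
copper: temperature factor f = +0.126·(-1.0) = -0.1260
  Pd branch = 0.0053·Pd^0.26·e^(0.059·RH+f) = 0.3822 μm/a
  Cl⁻ term: 0.01025·327.4^0.27·exp(0.036·55+0.049·9.0) = 0.5511
  sum: 0.3822 + 0.5511 → r_corr = 0.9333 μm/a
Ordering by μm/a: zinc (2.69) > copper (0.933)

copper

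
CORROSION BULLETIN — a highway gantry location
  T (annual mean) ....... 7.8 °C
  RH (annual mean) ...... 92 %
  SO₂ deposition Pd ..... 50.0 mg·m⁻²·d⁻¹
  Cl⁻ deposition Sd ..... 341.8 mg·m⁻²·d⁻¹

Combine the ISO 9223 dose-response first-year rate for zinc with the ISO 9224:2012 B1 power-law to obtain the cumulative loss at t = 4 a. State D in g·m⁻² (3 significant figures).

zinc: f(T) = +0.038·(T−10) [T≤10 °C] = -0.0836
  SO₂ term: 0.0129·50.0^0.44·exp(0.046·92-0.0836) = 4.568
  Cl⁻ term: 0.0175·341.8^0.57·exp(0.008·92+0.085·7.8) = 1.972
  sum: 4.568 + 1.972 → r_corr = 6.54 μm/a
Long-term exponent b (ISO 9224 Table 2, B1) = 0.813
  D(4) = 6.54 × 4^0.813 = 6.54 × 3.087 = 20.19 μm
  Mass loss = 20.19 μm × 7.14 g/cm³ = 144.1 g·m⁻²

D(4) = 144 g·m⁻²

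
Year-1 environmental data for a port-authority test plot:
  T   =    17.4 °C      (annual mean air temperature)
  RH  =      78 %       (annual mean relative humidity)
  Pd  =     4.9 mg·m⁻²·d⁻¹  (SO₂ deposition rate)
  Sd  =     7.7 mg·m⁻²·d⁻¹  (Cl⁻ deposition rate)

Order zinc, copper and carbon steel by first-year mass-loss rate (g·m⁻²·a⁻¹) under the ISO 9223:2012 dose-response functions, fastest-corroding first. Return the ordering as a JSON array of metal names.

["carbon steel", "copper", "zinc"]

zinc: T>10 °C ⇒ hinge -0.071·(17.4−10) = -0.5254
  SO₂ term: 0.0129·4.9^0.44·exp(0.046·78-0.5254) = 0.5551
  Sd branch = 0.0175·Sd^0.57·e^(0.008·RH+0.085·T) = 0.4588 μm/a
  sum: 0.5551 + 0.4588 → r_corr = 1.014 μm/a
  mass loss = 1.014 μm/a × 7.14 g/cm³ = 7.239 g·m⁻²·a⁻¹
copper: temperature factor f = -0.080·(7.4) = -0.5920
  SO₂ term: 0.0053·4.9^0.26·exp(0.059·78-0.5920) = 0.4418
  Cl⁻ term: 0.01025·7.7^0.27·exp(0.036·78+0.049·17.4) = 0.6916
  sum: 0.4418 + 0.6916 → r_corr = 1.133 μm/a
  mass loss = 1.133 μm/a × 8.96 g/cm³ = 10.16 g·m⁻²·a⁻¹
carbon steel: T>10 °C ⇒ hinge -0.054·(17.4−10) = -0.3996
  SO₂ term: 1.77·4.9^0.52·exp(0.02·78-0.3996) = 12.91
  Sd branch = 0.102·Sd^0.62·e^(0.033·RH+0.04·T) = 9.514 μm/a
  r_corr = 12.91 + 9.514 = 22.42 μm/a
  mass loss = 22.42 μm/a × 7.85 g/cm³ = 176 g·m⁻²·a⁻¹
Ordering by g·m⁻²·a⁻¹: carbon steel (176) > copper (10.2) > zinc (7.24)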